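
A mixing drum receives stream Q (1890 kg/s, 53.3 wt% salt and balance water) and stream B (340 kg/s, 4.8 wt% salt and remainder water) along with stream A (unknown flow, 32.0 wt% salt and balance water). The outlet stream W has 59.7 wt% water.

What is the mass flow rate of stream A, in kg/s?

Let A be the unknown flow. Total out = 2230 + A.
water balance: 1206.3 + 0.680·A = 0.597·(2230 + A)
(0.680 − 0.597)·A = 0.597×2230 − 1206.3 = 125
A = 125 / 0.083 = 1506 kg/s

1506 kg/s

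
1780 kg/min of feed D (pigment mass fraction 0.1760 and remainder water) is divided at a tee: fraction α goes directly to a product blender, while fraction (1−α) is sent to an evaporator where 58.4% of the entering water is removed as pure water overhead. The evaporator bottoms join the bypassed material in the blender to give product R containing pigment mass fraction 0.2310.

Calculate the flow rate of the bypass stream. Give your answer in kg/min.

All 1780×0.176 = 313.28 kg/min of pigment reaches R, so R = 313.28/0.231 = 1356.2 kg/min and vapour = 423.81 kg/min.
The evaporator receives (1−α)·1780 of feed at 0.824 water and removes 0.584 of that water:
0.584×0.824×(1−α)×1780 = 423.81
(1−α) = 423.81/856.56 = 0.4948;  α = 0.5052.
Bypass flow = 0.5052×1780 = 899.29 kg/min.

899.3 kg/min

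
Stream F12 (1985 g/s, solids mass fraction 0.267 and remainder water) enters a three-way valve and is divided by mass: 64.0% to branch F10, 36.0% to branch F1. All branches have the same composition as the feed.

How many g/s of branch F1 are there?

714.6 g/s

Branch F1 flow = 0.360×1985 = 714.6 g/s.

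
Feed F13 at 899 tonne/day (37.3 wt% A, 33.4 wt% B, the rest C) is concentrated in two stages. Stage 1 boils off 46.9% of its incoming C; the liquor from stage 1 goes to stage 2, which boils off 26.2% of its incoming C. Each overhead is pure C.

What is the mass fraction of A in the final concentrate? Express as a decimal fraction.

C in feed = 899×0.293 = 263.41 tonne/day.
After stage 1: C left = (1−0.469)×263.41 = 139.87; stream total = 775.46 tonne/day.
After stage 2: C left = (1−0.262)×139.87 = 103.22; final concentrate = 738.82 tonne/day.
A fraction = 335.33/738.82 = 0.454.

0.454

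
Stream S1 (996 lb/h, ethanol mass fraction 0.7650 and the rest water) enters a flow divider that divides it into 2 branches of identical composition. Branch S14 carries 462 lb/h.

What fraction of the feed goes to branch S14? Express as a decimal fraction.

Fraction to S14 = 462/996 = 0.4639.

0.464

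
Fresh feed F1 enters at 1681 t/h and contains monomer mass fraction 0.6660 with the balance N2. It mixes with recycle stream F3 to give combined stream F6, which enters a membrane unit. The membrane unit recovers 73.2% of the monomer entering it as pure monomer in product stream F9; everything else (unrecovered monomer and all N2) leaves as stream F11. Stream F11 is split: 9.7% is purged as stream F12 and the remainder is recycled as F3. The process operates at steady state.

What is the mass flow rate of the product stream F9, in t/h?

1081 t/h

monomer in F6: m_A = 1681×0.666 + (1−0.097)·(1−0.732)·m_A, so m_A = 1119.5/0.7580 = 1477 t/h.
Product F9 = 0.732×1477 = 1081.2 t/h.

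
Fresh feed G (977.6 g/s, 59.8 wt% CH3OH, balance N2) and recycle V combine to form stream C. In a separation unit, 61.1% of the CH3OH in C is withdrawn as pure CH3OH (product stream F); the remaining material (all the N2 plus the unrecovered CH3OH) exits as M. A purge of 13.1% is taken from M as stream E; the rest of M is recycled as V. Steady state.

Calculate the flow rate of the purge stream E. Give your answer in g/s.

438 g/s

N2 enters only via G and leaves only via the purge: 977.6×0.402 = 0.131×(N2 in M), and the separation unit passes all N2, so N2 in C = N2 in M = 3000 g/s.
CH3OH in C: m_A = 977.6×0.598 + (1−0.131)·(1−0.611)·m_A, so m_A = 584.6/0.6620 = 883.14 g/s.
M = (1−0.611)×883.14 + 3000 = 3343.5 g/s.
Purge E = 0.131×3343.5 = 438 g/s.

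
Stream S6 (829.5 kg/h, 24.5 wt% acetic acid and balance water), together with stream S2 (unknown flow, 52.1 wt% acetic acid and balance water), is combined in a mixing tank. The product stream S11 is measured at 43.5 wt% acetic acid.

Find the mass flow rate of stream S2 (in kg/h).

Let S2 be the unknown flow. Total out = 829.5 + S2.
acetic acid balance: 203.23 + 0.521·S2 = 0.435·(829.5 + S2)
(0.521 − 0.435)·S2 = 0.435×829.5 − 203.23 = 157.6
S2 = 157.6 / 0.086 = 1832.6 kg/h

1833 kg/h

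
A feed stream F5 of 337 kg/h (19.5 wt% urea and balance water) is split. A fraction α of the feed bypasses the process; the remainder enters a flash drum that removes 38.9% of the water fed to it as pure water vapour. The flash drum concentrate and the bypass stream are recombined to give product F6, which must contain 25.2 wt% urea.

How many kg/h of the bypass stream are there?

All 337×0.195 = 65.715 kg/h of urea reaches F6, so F6 = 65.715/0.252 = 260.77 kg/h and vapour = 76.226 kg/h.
The evaporator receives (1−α)·337 of feed at 0.805 water and removes 0.389 of that water:
0.389×0.805×(1−α)×337 = 76.226
(1−α) = 76.226/105.53 = 0.7223;  α = 0.2777.
Bypass flow = 0.2777×337 = 93.579 kg/h.

93.58 kg/h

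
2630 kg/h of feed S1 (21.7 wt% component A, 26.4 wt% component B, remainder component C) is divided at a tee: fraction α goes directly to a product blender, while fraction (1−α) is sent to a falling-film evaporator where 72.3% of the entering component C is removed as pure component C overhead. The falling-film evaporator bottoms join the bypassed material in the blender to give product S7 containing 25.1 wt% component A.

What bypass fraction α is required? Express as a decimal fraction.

0.639

All 2630×0.217 = 570.71 kg/h of component A reaches S7, so S7 = 570.71/0.251 = 2273.7 kg/h and vapour = 356.25 kg/h.
The evaporator receives (1−α)·2630 of feed at 0.519 component C and removes 0.723 of that component C:
0.723×0.519×(1−α)×2630 = 356.25
(1−α) = 356.25/986.87 = 0.3610;  α = 0.6390.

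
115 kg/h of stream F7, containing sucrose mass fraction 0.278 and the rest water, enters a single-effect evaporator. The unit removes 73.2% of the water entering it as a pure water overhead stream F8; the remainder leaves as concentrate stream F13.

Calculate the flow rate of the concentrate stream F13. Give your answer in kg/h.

54.22 kg/h

water entering = 115×0.722 = 83.03 kg/h; overhead removed = 0.732×83.03 = 60.778 kg/h.
Concentrate = 115 − 60.778 = 54.222 kg/h.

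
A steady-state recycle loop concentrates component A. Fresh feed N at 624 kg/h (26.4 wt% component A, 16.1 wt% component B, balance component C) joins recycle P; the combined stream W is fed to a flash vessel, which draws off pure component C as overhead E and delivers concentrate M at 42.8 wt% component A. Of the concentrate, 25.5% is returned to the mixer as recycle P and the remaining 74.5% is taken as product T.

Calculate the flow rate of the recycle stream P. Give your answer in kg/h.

131.7 kg/h

Overall component A balance (none leaves overhead): component A in fresh feed = component A in product, i.e. 624×0.264 = (1−0.255)·M·0.428.
M = 164.74/(0.428×0.745) = 516.64 kg/h.
Recycle P = 0.255×516.64 = 131.74 kg/h.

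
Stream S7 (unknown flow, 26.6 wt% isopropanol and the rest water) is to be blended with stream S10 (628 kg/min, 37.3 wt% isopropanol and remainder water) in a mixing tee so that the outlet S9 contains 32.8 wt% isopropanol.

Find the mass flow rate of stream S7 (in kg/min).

455.8 kg/min

Let S7 be the unknown flow. Total out = 628 + S7.
isopropanol balance: 234.24 + 0.266·S7 = 0.328·(628 + S7)
(0.266 − 0.328)·S7 = 0.328×628 − 234.24 = -28.26
S7 = -28.26 / -0.062 = 455.81 kg/min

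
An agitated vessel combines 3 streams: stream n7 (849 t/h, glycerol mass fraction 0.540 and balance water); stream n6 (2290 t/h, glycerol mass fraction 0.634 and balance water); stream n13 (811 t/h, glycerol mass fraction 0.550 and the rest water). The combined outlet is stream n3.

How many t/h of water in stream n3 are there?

water out = water in = 849×0.460 + 2290×0.366 + 811×0.450 = 1593.6 t/h.

1594 t/h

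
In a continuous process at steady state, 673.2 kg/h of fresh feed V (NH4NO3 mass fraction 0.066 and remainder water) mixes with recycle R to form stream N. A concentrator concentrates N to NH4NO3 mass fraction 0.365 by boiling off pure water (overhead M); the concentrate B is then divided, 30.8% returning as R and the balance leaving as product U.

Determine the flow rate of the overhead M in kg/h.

Overall NH4NO3 balance (none leaves overhead): NH4NO3 in fresh feed = NH4NO3 in product, i.e. 673.2×0.066 = (1−0.308)·B·0.365.
B = 44.431/(0.365×0.692) = 175.91 kg/h.
Recycle R = 0.308×175.91 = 54.18 kg/h.
Combined feed N = 673.2 + 54.18 = 727.38 kg/h.
Overhead M = N − B = 727.38 − 175.91 = 551.47 kg/h.

551.5 kg/h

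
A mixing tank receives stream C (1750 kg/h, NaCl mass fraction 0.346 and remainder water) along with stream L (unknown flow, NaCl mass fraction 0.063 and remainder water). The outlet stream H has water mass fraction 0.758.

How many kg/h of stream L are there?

1017 kg/h

Let L be the unknown flow. Total out = 1750 + L.
water balance: 1144.5 + 0.937·L = 0.758·(1750 + L)
(0.937 − 0.758)·L = 0.758×1750 − 1144.5 = 182
L = 182 / 0.179 = 1016.8 kg/h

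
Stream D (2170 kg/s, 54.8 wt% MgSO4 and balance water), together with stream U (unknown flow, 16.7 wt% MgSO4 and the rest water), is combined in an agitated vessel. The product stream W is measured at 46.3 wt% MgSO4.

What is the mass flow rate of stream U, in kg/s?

623.1 kg/s

Let U be the unknown flow. Total out = 2170 + U.
MgSO4 balance: 1189.2 + 0.167·U = 0.463·(2170 + U)
(0.167 − 0.463)·U = 0.463×2170 − 1189.2 = -184.45
U = -184.45 / -0.296 = 623.14 kg/s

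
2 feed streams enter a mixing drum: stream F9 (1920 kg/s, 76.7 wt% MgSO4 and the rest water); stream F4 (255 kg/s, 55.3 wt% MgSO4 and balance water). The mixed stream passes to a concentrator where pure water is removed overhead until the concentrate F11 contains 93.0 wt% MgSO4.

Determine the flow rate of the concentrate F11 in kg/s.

1735 kg/s

MgSO4 entering = 1920×0.767 + 255×0.553 = 1613.7 kg/s.
All MgSO4 reports to F11, so F11 = 1613.7/0.930 = 1735.1 kg/s.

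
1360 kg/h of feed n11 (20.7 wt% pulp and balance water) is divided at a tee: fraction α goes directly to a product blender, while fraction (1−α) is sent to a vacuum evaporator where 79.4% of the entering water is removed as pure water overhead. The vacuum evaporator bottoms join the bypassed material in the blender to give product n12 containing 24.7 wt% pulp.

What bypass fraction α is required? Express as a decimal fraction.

0.743

All 1360×0.207 = 281.52 kg/h of pulp reaches n12, so n12 = 281.52/0.247 = 1139.8 kg/h and vapour = 220.24 kg/h.
The evaporator receives (1−α)·1360 of feed at 0.793 water and removes 0.794 of that water:
0.794×0.793×(1−α)×1360 = 220.24
(1−α) = 220.24/856.31 = 0.2572;  α = 0.7428.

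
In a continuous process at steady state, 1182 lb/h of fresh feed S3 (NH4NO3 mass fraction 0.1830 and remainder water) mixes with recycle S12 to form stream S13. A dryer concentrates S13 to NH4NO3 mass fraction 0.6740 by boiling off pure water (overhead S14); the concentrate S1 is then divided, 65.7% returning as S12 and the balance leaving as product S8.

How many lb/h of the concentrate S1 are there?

Overall NH4NO3 balance (none leaves overhead): NH4NO3 in fresh feed = NH4NO3 in product, i.e. 1182×0.183 = (1−0.657)·S1·0.674.
S1 = 216.31/(0.674×0.343) = 935.65 lb/h.

935.7 lb/h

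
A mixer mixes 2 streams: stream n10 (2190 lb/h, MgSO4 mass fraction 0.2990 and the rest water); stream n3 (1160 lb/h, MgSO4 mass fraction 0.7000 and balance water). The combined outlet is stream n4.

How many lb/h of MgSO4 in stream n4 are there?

MgSO4 out = MgSO4 in = 2190×0.299 + 1160×0.700 = 1466.8 lb/h.

1467 lb/h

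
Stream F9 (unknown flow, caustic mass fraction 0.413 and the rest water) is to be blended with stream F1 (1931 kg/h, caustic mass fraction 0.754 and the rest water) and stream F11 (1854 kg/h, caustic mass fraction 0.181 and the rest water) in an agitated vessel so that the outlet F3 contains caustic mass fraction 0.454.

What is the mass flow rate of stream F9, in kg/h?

Let F9 be the unknown flow. Total out = 3785 + F9.
caustic balance: 1791.5 + 0.413·F9 = 0.454·(3785 + F9)
(0.413 − 0.454)·F9 = 0.454×3785 − 1791.5 = -73.158
F9 = -73.158 / -0.041 = 1784.3 kg/h

1784 kg/h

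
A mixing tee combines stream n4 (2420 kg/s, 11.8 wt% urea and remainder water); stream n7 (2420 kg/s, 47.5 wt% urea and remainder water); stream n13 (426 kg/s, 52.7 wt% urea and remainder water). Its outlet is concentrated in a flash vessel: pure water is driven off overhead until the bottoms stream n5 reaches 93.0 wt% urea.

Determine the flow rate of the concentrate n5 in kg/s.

1784 kg/s

urea entering = 2420×0.118 + 2420×0.475 + 426×0.527 = 1659.6 kg/s.
All urea reports to n5, so n5 = 1659.6/0.930 = 1784.5 kg/s.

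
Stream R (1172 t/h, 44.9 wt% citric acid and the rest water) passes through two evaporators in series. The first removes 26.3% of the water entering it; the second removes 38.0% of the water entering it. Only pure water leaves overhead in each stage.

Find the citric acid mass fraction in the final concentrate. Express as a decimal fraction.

water in feed = 1172×0.551 = 645.77 t/h.
After stage 1: water left = (1−0.263)×645.77 = 475.93; stream total = 1002.2 t/h.
After stage 2: water left = (1−0.380)×475.93 = 295.08; final concentrate = 821.31 t/h.
citric acid fraction = 526.23/821.31 = 0.641.

0.641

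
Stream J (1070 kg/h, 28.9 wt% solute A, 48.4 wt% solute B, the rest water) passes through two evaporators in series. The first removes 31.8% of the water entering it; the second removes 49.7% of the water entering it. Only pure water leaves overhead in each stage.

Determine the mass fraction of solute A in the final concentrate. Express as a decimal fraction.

water in feed = 1070×0.227 = 242.89 kg/h.
After stage 1: water left = (1−0.318)×242.89 = 165.65; stream total = 992.76 kg/h.
After stage 2: water left = (1−0.497)×165.65 = 83.322; final concentrate = 910.43 kg/h.
solute A fraction = 309.23/910.43 = 0.340.

0.340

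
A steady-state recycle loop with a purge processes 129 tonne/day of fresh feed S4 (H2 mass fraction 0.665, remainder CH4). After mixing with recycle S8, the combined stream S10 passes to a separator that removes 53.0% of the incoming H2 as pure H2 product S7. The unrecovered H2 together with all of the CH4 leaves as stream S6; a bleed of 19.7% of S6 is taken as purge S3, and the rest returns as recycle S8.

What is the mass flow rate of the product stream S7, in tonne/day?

73.03 tonne/day

H2 in S10: m_A = 129×0.665 + (1−0.197)·(1−0.530)·m_A, so m_A = 85.785/0.6226 = 137.79 tonne/day.
Product S7 = 0.530×137.79 = 73.027 tonne/day.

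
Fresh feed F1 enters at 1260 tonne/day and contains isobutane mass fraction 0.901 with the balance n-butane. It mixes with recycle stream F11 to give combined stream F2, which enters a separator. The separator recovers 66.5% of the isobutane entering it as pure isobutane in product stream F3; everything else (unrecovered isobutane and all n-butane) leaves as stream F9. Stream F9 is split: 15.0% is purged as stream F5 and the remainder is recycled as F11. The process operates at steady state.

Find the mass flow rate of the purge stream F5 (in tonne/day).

n-butane enters only via F1 and leaves only via the purge: 1260×0.099 = 0.150×(n-butane in F9), and the separator passes all n-butane, so n-butane in F2 = n-butane in F9 = 831.6 tonne/day.
isobutane in F2: m_A = 1260×0.901 + (1−0.150)·(1−0.665)·m_A, so m_A = 1135.3/0.7153 = 1587.2 tonne/day.
F9 = (1−0.665)×1587.2 + 831.6 = 1363.3 tonne/day.
Purge F5 = 0.150×1363.3 = 204.5 tonne/day.

204.5 tonne/day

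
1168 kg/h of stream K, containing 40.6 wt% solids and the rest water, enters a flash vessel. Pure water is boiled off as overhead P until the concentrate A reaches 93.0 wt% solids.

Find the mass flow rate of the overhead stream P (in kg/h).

658.1 kg/h

solids is conserved: 1168×0.406 = 474.21 kg/h all reports to the concentrate.
Concentrate = 474.21/(target fraction) = 509.9 kg/h.
Overhead = 1168 − 509.9 = 658.1 kg/h.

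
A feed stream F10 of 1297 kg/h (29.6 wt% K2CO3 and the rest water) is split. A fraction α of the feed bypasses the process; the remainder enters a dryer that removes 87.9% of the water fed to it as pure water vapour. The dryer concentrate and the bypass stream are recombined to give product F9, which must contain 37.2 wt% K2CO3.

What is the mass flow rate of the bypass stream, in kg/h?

868.8 kg/h

All 1297×0.296 = 383.91 kg/h of K2CO3 reaches F9, so F9 = 383.91/0.372 = 1032 kg/h and vapour = 264.98 kg/h.
The evaporator receives (1−α)·1297 of feed at 0.704 water and removes 0.879 of that water:
0.879×0.704×(1−α)×1297 = 264.98
(1−α) = 264.98/802.6 = 0.3301;  α = 0.6699.
Bypass flow = 0.6699×1297 = 868.8 kg/h.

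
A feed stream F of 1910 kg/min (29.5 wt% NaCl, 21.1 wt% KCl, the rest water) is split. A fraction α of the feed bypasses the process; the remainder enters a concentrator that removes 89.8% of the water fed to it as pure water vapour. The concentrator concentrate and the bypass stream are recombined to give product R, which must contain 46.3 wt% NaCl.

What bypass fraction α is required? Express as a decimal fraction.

All 1910×0.295 = 563.45 kg/min of NaCl reaches R, so R = 563.45/0.463 = 1217 kg/min and vapour = 693.05 kg/min.
The evaporator receives (1−α)·1910 of feed at 0.494 water and removes 0.898 of that water:
0.898×0.494×(1−α)×1910 = 693.05
(1−α) = 693.05/847.3 = 0.8179;  α = 0.1821.

0.182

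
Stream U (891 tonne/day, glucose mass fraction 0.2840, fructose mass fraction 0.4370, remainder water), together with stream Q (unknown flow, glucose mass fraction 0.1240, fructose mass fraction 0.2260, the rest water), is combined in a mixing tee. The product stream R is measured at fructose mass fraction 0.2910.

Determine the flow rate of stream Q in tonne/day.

2001 tonne/day

Let Q be the unknown flow. Total out = 891 + Q.
fructose balance: 389.37 + 0.226·Q = 0.291·(891 + Q)
(0.226 − 0.291)·Q = 0.291×891 − 389.37 = -130.09
Q = -130.09 / -0.065 = 2001.3 tonne/day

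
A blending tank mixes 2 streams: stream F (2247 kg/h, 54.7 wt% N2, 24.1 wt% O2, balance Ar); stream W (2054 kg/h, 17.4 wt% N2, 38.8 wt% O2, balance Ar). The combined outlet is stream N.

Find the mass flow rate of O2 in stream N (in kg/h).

O2 out = O2 in = 2247×0.241 + 2054×0.388 = 1338.5 kg/h.

1338 kg/h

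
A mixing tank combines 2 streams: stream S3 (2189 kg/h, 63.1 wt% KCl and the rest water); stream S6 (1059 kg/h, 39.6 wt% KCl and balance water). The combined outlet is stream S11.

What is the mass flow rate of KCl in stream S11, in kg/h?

1801 kg/h

KCl out = KCl in = 2189×0.631 + 1059×0.396 = 1800.6 kg/h.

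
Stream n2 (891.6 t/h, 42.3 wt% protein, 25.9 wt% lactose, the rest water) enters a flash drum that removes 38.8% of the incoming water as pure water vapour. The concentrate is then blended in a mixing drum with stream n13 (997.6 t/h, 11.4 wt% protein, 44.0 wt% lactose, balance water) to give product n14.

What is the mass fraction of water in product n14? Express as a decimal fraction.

Vapour removed = 0.388×0.318×891.6 = 110.01 t/h; concentrate = 781.59 t/h.
water reaching the mixer = 173.52 (from concentrate) + 997.6×0.446 = 618.45 t/h.
Product flow = 781.59 + 997.6 = 1779.2 t/h; water fraction = 0.348.

0.348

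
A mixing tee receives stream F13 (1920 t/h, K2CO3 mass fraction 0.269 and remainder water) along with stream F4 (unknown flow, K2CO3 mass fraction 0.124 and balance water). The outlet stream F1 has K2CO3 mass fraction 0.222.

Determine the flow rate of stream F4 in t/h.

Let F4 be the unknown flow. Total out = 1920 + F4.
K2CO3 balance: 516.48 + 0.124·F4 = 0.222·(1920 + F4)
(0.124 − 0.222)·F4 = 0.222×1920 − 516.48 = -90.24
F4 = -90.24 / -0.098 = 920.82 t/h

920.8 t/h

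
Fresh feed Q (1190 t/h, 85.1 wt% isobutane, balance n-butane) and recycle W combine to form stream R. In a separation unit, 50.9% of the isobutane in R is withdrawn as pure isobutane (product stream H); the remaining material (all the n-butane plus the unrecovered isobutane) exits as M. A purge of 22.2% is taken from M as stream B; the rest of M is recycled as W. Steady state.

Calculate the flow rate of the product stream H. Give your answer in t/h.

834.1 t/h

isobutane in R: m_A = 1190×0.851 + (1−0.222)·(1−0.509)·m_A, so m_A = 1012.7/0.6180 = 1638.7 t/h.
Product H = 0.509×1638.7 = 834.07 t/h.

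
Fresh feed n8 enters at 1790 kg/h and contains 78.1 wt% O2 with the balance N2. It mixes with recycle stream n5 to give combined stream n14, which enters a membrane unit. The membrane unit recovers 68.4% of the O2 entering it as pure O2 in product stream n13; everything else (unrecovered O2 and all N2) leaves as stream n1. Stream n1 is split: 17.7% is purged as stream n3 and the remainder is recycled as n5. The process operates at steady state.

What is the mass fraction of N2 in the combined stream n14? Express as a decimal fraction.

0.540

N2 enters only via n8 and leaves only via the purge: 1790×0.219 = 0.177×(N2 in n1), and the membrane unit passes all N2, so N2 in n14 = N2 in n1 = 2214.7 kg/h.
O2 in n14: m_A = 1790×0.781 + (1−0.177)·(1−0.684)·m_A, so m_A = 1398/0.7399 = 1889.3 kg/h.
n14 = 1889.3 + 2214.7 = 4104.1 kg/h.
N2 fraction in n14 = 2214.7/4104.1 = 0.540.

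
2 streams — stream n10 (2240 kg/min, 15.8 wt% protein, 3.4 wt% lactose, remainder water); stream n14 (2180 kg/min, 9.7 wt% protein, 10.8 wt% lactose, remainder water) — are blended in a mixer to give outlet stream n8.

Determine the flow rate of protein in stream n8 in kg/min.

565.4 kg/min

protein out = protein in = 2240×0.158 + 2180×0.097 = 565.38 kg/min.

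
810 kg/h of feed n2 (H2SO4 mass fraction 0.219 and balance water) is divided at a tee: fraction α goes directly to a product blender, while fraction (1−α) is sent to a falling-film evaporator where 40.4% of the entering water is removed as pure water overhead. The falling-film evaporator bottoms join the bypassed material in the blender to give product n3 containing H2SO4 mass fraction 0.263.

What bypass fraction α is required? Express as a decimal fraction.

0.470

All 810×0.219 = 177.39 kg/h of H2SO4 reaches n3, so n3 = 177.39/0.263 = 674.49 kg/h and vapour = 135.51 kg/h.
The evaporator receives (1−α)·810 of feed at 0.781 water and removes 0.404 of that water:
0.404×0.781×(1−α)×810 = 135.51
(1−α) = 135.51/255.57 = 0.5302;  α = 0.4698.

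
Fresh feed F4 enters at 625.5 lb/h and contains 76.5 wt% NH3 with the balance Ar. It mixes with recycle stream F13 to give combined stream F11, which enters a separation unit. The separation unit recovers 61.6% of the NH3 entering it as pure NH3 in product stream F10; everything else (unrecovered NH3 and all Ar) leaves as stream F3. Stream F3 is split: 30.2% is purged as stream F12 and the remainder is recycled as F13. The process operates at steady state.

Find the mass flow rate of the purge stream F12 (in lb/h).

Ar enters only via F4 and leaves only via the purge: 625.5×0.235 = 0.302×(Ar in F3), and the separation unit passes all Ar, so Ar in F11 = Ar in F3 = 486.73 lb/h.
NH3 in F11: m_A = 625.5×0.765 + (1−0.302)·(1−0.616)·m_A, so m_A = 478.51/0.7320 = 653.73 lb/h.
F3 = (1−0.616)×653.73 + 486.73 = 737.76 lb/h.
Purge F12 = 0.302×737.76 = 222.8 lb/h.

222.8 lb/h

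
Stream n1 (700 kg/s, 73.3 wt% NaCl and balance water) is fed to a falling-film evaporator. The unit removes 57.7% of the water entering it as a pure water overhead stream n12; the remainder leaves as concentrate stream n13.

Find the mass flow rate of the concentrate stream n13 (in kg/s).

592.2 kg/s

water entering = 700×0.267 = 186.9 kg/s; overhead removed = 0.577×186.9 = 107.84 kg/s.
Concentrate = 700 − 107.84 = 592.16 kg/s.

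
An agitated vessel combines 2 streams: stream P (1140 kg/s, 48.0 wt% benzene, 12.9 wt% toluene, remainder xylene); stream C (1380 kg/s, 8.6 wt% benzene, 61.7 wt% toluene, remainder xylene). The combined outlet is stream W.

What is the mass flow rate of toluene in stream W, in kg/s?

998.5 kg/s

toluene out = toluene in = 1140×0.129 + 1380×0.617 = 998.52 kg/s.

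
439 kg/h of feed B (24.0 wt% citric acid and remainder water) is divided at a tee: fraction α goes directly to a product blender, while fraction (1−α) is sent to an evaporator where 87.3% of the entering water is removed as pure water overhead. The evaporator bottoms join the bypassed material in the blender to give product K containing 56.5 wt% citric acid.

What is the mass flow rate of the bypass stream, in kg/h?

All 439×0.240 = 105.36 kg/h of citric acid reaches K, so K = 105.36/0.565 = 186.48 kg/h and vapour = 252.52 kg/h.
The evaporator receives (1−α)·439 of feed at 0.760 water and removes 0.873 of that water:
0.873×0.760×(1−α)×439 = 252.52
(1−α) = 252.52/291.27 = 0.8670;  α = 0.1330.
Bypass flow = 0.1330×439 = 58.398 kg/h.

58.4 kg/h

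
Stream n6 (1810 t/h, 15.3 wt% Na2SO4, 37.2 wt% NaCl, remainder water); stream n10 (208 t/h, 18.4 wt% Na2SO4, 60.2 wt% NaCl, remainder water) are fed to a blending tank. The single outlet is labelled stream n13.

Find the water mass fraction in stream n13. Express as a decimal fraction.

0.448

Total flow out = 1810 + 208 = 2018 t/h.
water in = 1810×0.475 + 208×0.214 = 904.26 t/h.
water mass fraction in n13 = 904.26/2018 = 0.448.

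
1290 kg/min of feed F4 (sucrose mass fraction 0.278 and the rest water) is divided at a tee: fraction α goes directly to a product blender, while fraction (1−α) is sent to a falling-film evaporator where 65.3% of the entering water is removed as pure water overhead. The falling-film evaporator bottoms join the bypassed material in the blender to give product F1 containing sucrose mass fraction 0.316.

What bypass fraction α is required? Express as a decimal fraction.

All 1290×0.278 = 358.62 kg/min of sucrose reaches F1, so F1 = 358.62/0.316 = 1134.9 kg/min and vapour = 155.13 kg/min.
The evaporator receives (1−α)·1290 of feed at 0.722 water and removes 0.653 of that water:
0.653×0.722×(1−α)×1290 = 155.13
(1−α) = 155.13/608.19 = 0.2551;  α = 0.7449.

0.745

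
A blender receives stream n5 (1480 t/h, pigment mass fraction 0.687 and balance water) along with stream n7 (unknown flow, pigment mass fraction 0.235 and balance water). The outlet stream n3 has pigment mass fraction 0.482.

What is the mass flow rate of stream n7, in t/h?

Let n7 be the unknown flow. Total out = 1480 + n7.
pigment balance: 1016.8 + 0.235·n7 = 0.482·(1480 + n7)
(0.235 − 0.482)·n7 = 0.482×1480 − 1016.8 = -303.4
n7 = -303.4 / -0.247 = 1228.3 t/h

1228 t/h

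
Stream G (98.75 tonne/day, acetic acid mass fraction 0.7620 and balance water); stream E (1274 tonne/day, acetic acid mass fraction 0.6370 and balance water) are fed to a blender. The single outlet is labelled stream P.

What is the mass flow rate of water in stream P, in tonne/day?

water out = water in = 98.75×0.238 + 1274×0.363 = 485.96 tonne/day.

486 tonne/day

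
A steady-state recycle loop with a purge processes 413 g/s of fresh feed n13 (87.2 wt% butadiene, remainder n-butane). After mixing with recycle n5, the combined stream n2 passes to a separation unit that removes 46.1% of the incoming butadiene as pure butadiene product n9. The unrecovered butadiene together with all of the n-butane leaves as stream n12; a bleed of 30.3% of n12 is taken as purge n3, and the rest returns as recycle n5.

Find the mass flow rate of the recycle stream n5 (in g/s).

n-butane enters only via n13 and leaves only via the purge: 413×0.128 = 0.303×(n-butane in n12), and the separation unit passes all n-butane, so n-butane in n2 = n-butane in n12 = 174.47 g/s.
butadiene in n2: m_A = 413×0.872 + (1−0.303)·(1−0.461)·m_A, so m_A = 360.14/0.6243 = 576.85 g/s.
n12 = (1−0.461)×576.85 + 174.47 = 485.39 g/s.
Recycle n5 = (1−0.303)×485.39 = 338.32 g/s.

338.3 g/s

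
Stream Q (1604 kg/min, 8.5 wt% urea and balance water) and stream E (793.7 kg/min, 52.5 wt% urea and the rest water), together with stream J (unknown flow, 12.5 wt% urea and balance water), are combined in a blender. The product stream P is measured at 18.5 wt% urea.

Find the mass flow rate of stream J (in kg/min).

Let J be the unknown flow. Total out = 2397.7 + J.
urea balance: 553.03 + 0.125·J = 0.185·(2397.7 + J)
(0.125 − 0.185)·J = 0.185×2397.7 − 553.03 = -109.46
J = -109.46 / -0.060 = 1824.3 kg/min

1824 kg/min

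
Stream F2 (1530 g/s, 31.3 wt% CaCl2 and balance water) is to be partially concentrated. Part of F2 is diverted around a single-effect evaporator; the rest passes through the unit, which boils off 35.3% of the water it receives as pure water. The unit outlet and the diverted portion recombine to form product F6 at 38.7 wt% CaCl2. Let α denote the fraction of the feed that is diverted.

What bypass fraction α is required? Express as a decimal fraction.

0.212

All 1530×0.313 = 478.89 g/s of CaCl2 reaches F6, so F6 = 478.89/0.387 = 1237.4 g/s and vapour = 292.56 g/s.
The evaporator receives (1−α)·1530 of feed at 0.687 water and removes 0.353 of that water:
0.353×0.687×(1−α)×1530 = 292.56
(1−α) = 292.56/371.04 = 0.7885;  α = 0.2115.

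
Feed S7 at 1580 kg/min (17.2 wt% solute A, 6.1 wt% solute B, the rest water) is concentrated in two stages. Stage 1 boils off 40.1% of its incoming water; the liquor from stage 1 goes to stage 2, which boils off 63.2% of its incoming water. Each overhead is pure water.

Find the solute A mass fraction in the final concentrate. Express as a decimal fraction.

water in feed = 1580×0.767 = 1211.9 kg/min.
After stage 1: water left = (1−0.401)×1211.9 = 725.9; stream total = 1094 kg/min.
After stage 2: water left = (1−0.632)×725.9 = 267.13; final concentrate = 635.27 kg/min.
solute A fraction = 271.76/635.27 = 0.428.

0.428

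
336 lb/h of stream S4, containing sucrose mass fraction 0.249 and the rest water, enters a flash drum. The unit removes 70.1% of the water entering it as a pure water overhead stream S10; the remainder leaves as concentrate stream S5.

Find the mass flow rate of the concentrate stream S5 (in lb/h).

159.1 lb/h

water entering = 336×0.751 = 252.34 lb/h; overhead removed = 0.701×252.34 = 176.89 lb/h.
Concentrate = 336 − 176.89 = 159.11 lb/h.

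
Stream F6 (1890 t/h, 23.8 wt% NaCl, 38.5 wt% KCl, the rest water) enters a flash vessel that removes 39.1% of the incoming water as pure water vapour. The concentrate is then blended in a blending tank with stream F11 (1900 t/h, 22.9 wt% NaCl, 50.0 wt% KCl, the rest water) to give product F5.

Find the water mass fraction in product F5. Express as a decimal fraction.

Vapour removed = 0.391×0.377×1890 = 278.6 t/h; concentrate = 1611.4 t/h.
water reaching the mixer = 433.93 (from concentrate) + 1900×0.271 = 948.83 t/h.
Product flow = 1611.4 + 1900 = 3511.4 t/h; water fraction = 0.270.

0.270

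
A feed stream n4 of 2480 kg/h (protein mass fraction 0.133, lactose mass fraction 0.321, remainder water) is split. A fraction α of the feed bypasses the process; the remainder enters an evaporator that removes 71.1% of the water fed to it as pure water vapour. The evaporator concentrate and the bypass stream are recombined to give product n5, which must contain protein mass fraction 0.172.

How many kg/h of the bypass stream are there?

All 2480×0.133 = 329.84 kg/h of protein reaches n5, so n5 = 329.84/0.172 = 1917.7 kg/h and vapour = 562.33 kg/h.
The evaporator receives (1−α)·2480 of feed at 0.546 water and removes 0.711 of that water:
0.711×0.546×(1−α)×2480 = 562.33
(1−α) = 562.33/962.75 = 0.5841;  α = 0.4159.
Bypass flow = 0.4159×2480 = 1031.5 kg/h.

1031 kg/h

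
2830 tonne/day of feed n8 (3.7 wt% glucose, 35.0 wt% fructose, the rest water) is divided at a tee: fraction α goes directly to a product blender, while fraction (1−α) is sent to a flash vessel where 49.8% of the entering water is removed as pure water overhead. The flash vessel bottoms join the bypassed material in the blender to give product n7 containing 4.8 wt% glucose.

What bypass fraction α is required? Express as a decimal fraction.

0.249

All 2830×0.037 = 104.71 tonne/day of glucose reaches n7, so n7 = 104.71/0.048 = 2181.5 tonne/day and vapour = 648.54 tonne/day.
The evaporator receives (1−α)·2830 of feed at 0.613 water and removes 0.498 of that water:
0.498×0.613×(1−α)×2830 = 648.54
(1−α) = 648.54/863.93 = 0.7507;  α = 0.2493.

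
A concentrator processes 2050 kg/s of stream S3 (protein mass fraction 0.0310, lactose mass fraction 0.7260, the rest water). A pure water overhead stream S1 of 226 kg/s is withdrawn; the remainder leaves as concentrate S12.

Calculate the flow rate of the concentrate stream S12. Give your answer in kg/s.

1824 kg/s

Concentrate = 2050 − 226 = 1824 kg/s.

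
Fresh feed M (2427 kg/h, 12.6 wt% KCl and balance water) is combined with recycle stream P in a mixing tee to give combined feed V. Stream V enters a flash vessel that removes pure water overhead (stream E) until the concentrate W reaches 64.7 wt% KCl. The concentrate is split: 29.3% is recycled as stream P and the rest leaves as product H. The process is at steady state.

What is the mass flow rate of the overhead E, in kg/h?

Overall KCl balance (none leaves overhead): KCl in fresh feed = KCl in product, i.e. 2427×0.126 = (1−0.293)·W·0.647.
W = 305.8/(0.647×0.707) = 668.52 kg/h.
Recycle P = 0.293×668.52 = 195.88 kg/h.
Combined feed V = 2427 + 195.88 = 2622.9 kg/h.
Overhead E = V − W = 2622.9 − 668.52 = 1954.4 kg/h.

1954 kg/h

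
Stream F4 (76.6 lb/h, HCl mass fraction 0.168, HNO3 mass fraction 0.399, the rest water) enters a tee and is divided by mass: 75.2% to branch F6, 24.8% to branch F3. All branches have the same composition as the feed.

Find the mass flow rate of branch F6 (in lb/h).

57.6 lb/h

Branch F6 flow = 0.752×76.6 = 57.603 lb/h.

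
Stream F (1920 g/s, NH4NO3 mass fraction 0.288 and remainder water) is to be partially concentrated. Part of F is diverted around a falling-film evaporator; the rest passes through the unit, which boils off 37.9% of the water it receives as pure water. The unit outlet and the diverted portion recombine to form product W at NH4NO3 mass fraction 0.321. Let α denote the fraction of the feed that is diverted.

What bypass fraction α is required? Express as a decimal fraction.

0.619

All 1920×0.288 = 552.96 g/s of NH4NO3 reaches W, so W = 552.96/0.321 = 1722.6 g/s and vapour = 197.38 g/s.
The evaporator receives (1−α)·1920 of feed at 0.712 water and removes 0.379 of that water:
0.379×0.712×(1−α)×1920 = 197.38
(1−α) = 197.38/518.11 = 0.3810;  α = 0.6190.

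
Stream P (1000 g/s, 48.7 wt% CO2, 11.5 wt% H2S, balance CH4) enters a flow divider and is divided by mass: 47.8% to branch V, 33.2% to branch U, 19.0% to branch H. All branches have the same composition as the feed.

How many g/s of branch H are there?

Branch H flow = 0.190×1000 = 190 g/s.

190 g/s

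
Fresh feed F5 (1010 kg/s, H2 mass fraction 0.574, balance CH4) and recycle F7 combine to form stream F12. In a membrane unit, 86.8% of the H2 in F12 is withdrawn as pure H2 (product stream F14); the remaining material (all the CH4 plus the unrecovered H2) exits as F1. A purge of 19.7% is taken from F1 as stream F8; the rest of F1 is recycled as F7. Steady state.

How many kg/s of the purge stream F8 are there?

447.1 kg/s

CH4 enters only via F5 and leaves only via the purge: 1010×0.426 = 0.197×(CH4 in F1), and the membrane unit passes all CH4, so CH4 in F12 = CH4 in F1 = 2184.1 kg/s.
H2 in F12: m_A = 1010×0.574 + (1−0.197)·(1−0.868)·m_A, so m_A = 579.74/0.8940 = 648.48 kg/s.
F1 = (1−0.868)×648.48 + 2184.1 = 2269.7 kg/s.
Purge F8 = 0.197×2269.7 = 447.12 kg/s.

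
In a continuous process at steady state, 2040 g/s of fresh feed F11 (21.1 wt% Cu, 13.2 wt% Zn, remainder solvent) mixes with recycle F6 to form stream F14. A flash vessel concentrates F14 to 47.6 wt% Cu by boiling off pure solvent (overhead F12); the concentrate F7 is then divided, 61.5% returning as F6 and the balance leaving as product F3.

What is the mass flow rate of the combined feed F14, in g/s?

3485 g/s

Overall Cu balance (none leaves overhead): Cu in fresh feed = Cu in product, i.e. 2040×0.211 = (1−0.615)·F7·0.476.
F7 = 430.44/(0.476×0.385) = 2348.8 g/s.
Recycle F6 = 0.615×2348.8 = 1444.5 g/s.
Combined feed F14 = 2040 + 1444.5 = 3484.5 g/s.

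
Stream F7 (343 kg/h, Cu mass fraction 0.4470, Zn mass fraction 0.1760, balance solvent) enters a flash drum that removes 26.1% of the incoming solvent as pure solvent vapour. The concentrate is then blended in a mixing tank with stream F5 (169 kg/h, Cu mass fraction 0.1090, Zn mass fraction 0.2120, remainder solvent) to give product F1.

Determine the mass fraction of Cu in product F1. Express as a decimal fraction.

Vapour removed = 0.261×0.377×343 = 33.75 kg/h; concentrate = 309.25 kg/h.
Cu reaching the mixer = 153.32 (from concentrate) + 169×0.109 = 171.74 kg/h.
Product flow = 309.25 + 169 = 478.25 kg/h; Cu fraction = 0.3591.

0.3591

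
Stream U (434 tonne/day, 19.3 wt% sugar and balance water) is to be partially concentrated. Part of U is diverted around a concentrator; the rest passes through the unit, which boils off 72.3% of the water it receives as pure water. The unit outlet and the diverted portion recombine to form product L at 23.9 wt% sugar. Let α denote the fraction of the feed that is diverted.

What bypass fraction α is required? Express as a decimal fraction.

All 434×0.193 = 83.762 tonne/day of sugar reaches L, so L = 83.762/0.239 = 350.47 tonne/day and vapour = 83.531 tonne/day.
The evaporator receives (1−α)·434 of feed at 0.807 water and removes 0.723 of that water:
0.723×0.807×(1−α)×434 = 83.531
(1−α) = 83.531/253.22 = 0.3299;  α = 0.6701.

0.670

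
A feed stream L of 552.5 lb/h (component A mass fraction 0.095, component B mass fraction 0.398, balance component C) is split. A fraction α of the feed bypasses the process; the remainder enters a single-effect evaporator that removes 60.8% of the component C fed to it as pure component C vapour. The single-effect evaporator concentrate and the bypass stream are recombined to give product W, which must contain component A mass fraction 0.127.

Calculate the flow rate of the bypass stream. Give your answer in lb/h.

100.9 lb/h

All 552.5×0.095 = 52.487 lb/h of component A reaches W, so W = 52.487/0.127 = 413.29 lb/h and vapour = 139.21 lb/h.
The evaporator receives (1−α)·552.5 of feed at 0.507 component C and removes 0.608 of that component C:
0.608×0.507×(1−α)×552.5 = 139.21
(1−α) = 139.21/170.31 = 0.8174;  α = 0.1826.
Bypass flow = 0.1826×552.5 = 100.89 lb/h.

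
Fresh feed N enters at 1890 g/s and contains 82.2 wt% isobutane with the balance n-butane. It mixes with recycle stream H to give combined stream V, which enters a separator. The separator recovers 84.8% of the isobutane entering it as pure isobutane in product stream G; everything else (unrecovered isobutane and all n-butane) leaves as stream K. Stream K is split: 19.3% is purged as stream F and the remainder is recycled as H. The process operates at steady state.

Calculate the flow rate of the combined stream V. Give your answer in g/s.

n-butane enters only via N and leaves only via the purge: 1890×0.178 = 0.193×(n-butane in K), and the separator passes all n-butane, so n-butane in V = n-butane in K = 1743.1 g/s.
isobutane in V: m_A = 1890×0.822 + (1−0.193)·(1−0.848)·m_A, so m_A = 1553.6/0.8773 = 1770.8 g/s.
V = 1770.8 + 1743.1 = 3513.9 g/s.

3514 g/s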